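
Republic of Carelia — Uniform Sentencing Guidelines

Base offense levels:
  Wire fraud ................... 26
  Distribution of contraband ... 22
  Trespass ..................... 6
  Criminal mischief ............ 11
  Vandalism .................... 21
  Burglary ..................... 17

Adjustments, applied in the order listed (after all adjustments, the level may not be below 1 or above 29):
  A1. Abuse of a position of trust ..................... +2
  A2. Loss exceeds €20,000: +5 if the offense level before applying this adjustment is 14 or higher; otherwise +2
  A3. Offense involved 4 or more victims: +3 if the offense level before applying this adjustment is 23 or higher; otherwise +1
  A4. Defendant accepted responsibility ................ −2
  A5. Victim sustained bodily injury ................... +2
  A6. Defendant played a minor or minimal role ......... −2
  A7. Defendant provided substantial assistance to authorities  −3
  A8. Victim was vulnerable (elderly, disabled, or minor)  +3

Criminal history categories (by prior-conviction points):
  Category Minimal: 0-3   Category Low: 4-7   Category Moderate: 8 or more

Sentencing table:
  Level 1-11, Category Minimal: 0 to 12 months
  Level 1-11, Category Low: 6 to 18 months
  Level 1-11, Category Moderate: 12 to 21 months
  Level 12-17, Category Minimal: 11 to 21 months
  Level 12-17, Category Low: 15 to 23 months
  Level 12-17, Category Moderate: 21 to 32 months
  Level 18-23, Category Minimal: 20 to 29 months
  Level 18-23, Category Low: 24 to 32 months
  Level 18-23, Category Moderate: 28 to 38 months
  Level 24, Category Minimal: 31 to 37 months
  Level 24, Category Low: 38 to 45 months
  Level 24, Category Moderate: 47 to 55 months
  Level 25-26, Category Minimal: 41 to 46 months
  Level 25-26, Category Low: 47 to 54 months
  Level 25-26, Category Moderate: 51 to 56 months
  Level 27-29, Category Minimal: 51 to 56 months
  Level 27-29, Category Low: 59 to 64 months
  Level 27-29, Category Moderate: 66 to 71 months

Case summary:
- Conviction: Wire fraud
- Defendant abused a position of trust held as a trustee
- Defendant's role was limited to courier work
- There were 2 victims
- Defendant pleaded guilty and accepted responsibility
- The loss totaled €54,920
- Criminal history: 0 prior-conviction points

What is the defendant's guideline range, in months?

Base offense level for wire fraud: 26.
A1 applies: 26 + 2 = 28.
A2 applies (level before this adjustment is 28 ≥ 14, so +5): 28 + 5 = 33.
A3 does not apply.
A4 applies: 33 − 2 = 31.
A6 applies: 31 − 2 = 29.
A8 does not apply.
Final offense level: 29.
Criminal history: 0 prior points → Category Minimal (0-3).
Level 29 falls in the 27-29 band.
Grid: Level 27-29 × Category Minimal = 51-56 months.

51-56 months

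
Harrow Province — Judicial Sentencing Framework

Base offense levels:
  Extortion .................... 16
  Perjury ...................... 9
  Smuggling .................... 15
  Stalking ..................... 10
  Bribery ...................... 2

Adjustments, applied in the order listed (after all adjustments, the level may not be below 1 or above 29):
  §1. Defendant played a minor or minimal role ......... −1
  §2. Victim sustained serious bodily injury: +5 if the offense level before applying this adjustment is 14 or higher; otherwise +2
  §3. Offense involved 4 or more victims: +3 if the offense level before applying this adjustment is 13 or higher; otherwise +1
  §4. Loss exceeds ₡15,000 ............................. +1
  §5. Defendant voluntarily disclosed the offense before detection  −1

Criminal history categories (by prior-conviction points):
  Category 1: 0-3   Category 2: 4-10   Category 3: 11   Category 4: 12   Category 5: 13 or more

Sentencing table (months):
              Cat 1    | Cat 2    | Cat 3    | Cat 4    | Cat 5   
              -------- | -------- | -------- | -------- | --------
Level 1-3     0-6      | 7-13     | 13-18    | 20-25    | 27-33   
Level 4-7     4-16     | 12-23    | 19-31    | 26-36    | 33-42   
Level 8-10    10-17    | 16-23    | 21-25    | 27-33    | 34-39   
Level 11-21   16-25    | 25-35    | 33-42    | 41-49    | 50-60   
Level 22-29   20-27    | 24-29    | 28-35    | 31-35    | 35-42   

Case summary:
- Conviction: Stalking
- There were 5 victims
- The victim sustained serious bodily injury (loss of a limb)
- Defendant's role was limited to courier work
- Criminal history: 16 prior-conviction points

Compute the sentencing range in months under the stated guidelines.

50-60 months

Base offense level for stalking: 10.
§1 applies: 10 − 1 = 9.
§2 applies (level before this adjustment is 9 < 14, so +2): 9 + 2 = 11.
§3 applies (level before this adjustment is 11 < 13, so +1): 11 + 1 = 12.
Final offense level: 12.
Criminal history: 16 prior points → Category 5 (13+).
Level 12 falls in the 11-21 band.
Grid: Level 11-21 × Category 5 = 50-60 months.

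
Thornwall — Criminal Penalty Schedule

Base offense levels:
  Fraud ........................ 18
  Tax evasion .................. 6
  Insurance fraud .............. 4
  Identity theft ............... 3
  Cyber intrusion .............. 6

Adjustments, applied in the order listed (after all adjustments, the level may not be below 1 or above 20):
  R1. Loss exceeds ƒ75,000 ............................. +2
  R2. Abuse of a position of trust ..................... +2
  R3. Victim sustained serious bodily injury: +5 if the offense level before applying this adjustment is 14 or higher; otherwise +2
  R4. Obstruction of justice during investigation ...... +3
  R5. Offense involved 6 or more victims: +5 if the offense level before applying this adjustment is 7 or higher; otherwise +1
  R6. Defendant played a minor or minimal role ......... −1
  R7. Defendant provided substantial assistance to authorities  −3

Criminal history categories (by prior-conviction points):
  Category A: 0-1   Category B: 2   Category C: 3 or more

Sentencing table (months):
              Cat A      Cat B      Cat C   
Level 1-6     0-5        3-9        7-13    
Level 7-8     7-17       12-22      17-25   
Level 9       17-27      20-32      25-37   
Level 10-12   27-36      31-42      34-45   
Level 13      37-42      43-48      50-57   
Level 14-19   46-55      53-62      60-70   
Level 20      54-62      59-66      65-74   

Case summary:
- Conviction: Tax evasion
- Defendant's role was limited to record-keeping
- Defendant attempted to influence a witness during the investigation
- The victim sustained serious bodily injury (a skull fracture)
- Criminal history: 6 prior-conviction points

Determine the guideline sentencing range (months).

34-45 months

Base offense level for tax evasion: 6.
R1 does not apply.
R3 applies (level before this adjustment is 6 < 14, so +2): 6 + 2 = 8.
R4 applies: 8 + 3 = 11.
R5 does not apply.
R6 applies: 11 − 1 = 10.
Final offense level: 10.
Criminal history: 6 prior points → Category C (3+).
Level 10 falls in the 10-12 band.
Grid: Level 10-12 × Category C = 34-45 months.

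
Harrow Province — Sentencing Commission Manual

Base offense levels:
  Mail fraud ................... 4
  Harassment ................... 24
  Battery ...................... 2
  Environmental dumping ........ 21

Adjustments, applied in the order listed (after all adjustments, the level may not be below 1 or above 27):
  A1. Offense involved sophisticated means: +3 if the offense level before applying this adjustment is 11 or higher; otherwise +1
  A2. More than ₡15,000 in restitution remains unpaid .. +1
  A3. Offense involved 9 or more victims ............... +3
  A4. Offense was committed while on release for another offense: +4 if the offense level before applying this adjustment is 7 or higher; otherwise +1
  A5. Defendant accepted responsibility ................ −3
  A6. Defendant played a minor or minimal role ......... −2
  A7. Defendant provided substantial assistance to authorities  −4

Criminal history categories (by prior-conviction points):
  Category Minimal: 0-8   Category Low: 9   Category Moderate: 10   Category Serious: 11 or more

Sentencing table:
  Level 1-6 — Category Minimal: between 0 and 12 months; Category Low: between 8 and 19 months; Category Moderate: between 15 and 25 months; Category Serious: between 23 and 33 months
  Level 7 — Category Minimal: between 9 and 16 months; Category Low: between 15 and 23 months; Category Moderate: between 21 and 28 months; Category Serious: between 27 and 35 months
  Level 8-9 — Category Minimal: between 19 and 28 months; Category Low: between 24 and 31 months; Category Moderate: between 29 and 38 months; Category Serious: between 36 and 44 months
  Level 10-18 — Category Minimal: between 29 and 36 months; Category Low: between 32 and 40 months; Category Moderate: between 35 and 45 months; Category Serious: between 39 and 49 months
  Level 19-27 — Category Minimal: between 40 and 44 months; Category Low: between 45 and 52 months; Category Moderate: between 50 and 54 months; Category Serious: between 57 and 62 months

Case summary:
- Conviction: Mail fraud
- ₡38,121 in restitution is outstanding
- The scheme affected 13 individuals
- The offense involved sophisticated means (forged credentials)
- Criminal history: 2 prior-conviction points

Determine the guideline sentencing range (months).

19-28 months

Base offense level for mail fraud: 4.
A1 applies (level before this adjustment is 4 < 11, so +1): 4 + 1 = 5.
A2 applies: 5 + 1 = 6.
A3 applies: 6 + 3 = 9.
Final offense level: 9.
Criminal history: 2 prior points → Category Minimal (0-8).
Level 9 falls in the 8-9 band.
Grid: Level 8-9 × Category Minimal = 19-28 months.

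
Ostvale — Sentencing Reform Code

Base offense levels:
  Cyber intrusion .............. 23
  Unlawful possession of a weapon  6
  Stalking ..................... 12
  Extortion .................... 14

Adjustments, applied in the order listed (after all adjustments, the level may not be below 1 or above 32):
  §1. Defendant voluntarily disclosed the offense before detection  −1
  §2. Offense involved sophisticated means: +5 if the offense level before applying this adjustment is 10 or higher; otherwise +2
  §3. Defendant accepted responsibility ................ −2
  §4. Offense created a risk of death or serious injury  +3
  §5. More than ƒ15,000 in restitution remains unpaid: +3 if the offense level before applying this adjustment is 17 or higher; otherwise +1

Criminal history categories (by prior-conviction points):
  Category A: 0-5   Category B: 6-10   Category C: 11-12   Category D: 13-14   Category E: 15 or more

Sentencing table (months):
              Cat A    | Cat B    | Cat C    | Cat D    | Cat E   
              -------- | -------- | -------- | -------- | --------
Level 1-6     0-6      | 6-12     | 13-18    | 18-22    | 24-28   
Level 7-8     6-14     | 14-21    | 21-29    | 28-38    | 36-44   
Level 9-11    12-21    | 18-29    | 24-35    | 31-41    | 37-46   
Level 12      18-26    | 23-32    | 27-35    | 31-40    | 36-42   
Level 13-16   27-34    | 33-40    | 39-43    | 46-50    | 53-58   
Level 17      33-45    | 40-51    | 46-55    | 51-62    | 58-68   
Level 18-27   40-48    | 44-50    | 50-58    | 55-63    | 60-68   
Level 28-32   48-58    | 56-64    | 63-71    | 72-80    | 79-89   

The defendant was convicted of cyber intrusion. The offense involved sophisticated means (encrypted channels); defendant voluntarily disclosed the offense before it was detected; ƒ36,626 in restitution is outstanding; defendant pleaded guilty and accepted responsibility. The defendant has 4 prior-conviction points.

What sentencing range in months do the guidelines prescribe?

48-58 months

Base offense level for cyber intrusion: 23.
§1 applies: 23 − 1 = 22.
§2 applies (level before this adjustment is 22 ≥ 10, so +5): 22 + 5 = 27.
§3 applies: 27 − 2 = 25.
§4 does not apply.
§5 applies (level before this adjustment is 25 ≥ 17, so +3): 25 + 3 = 28.
Final offense level: 28.
Criminal history: 4 prior points → Category A (0-5).
Level 28 falls in the 28-32 band.
Grid: Level 28-32 × Category A = 48-58 months.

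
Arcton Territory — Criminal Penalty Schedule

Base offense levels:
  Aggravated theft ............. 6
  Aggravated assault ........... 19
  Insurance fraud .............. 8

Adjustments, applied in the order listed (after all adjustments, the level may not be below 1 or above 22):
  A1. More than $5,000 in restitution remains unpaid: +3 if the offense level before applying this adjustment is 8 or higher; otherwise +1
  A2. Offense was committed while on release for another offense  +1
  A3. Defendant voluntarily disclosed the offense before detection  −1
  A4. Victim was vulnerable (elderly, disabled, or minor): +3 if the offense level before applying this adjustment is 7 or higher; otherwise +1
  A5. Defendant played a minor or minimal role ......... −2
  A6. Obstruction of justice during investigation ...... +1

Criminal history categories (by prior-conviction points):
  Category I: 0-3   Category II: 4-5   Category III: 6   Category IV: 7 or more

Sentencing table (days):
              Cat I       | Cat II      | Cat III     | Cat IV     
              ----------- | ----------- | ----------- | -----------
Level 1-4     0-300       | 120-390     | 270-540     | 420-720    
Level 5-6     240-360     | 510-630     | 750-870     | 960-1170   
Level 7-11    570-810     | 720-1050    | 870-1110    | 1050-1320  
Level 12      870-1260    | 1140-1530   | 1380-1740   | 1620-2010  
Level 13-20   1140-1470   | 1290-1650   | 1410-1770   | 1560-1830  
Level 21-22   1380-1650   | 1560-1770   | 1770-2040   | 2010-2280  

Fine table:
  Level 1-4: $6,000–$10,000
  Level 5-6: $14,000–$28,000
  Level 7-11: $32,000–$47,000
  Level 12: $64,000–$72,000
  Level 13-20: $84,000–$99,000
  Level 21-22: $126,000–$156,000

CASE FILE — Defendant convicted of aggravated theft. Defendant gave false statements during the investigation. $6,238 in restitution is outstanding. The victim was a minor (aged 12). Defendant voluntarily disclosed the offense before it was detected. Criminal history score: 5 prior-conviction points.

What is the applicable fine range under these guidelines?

Base offense level for aggravated theft: 6.
A1 applies (level before this adjustment is 6 < 8, so +1): 6 + 1 = 7.
A2 does not apply.
A3 applies: 7 − 1 = 6.
A4 applies (level before this adjustment is 6 < 7, so +1): 6 + 1 = 7.
A5 does not apply.
A6 applies: 7 + 1 = 8.
Final offense level: 8.
Level 8 falls in the 7-11 band.
Fine table: Level 7-11 → $32,000–$47,000.

$32,000–$47,000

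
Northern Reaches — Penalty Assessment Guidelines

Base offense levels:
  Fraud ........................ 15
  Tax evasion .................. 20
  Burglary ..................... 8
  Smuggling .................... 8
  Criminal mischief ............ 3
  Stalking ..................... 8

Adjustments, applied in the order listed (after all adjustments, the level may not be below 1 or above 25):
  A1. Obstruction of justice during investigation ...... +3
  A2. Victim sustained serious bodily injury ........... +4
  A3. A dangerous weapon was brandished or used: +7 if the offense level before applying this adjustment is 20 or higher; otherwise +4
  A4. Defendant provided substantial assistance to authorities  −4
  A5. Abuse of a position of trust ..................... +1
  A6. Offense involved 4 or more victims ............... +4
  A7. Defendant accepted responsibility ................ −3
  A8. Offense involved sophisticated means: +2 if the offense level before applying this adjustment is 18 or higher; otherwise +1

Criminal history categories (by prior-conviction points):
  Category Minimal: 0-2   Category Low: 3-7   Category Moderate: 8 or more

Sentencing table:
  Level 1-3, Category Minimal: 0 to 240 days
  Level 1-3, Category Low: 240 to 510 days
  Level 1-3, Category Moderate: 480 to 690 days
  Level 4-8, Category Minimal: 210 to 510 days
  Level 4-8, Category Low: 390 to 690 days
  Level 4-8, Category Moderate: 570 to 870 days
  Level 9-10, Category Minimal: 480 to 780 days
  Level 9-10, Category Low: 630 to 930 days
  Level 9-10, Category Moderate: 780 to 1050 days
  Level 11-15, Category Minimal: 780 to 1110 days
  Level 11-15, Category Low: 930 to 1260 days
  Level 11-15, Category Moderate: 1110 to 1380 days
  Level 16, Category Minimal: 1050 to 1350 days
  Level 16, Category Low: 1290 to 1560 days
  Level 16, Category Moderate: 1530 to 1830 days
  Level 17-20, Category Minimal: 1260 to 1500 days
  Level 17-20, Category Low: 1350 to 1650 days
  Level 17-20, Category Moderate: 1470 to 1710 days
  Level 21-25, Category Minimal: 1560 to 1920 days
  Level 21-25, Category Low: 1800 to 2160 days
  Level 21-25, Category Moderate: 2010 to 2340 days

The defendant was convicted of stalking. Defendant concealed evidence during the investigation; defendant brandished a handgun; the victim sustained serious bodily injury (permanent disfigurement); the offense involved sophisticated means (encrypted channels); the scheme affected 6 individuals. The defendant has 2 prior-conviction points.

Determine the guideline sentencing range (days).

Base offense level for stalking: 8.
A1 applies: 8 + 3 = 11.
A2 applies: 11 + 4 = 15.
A3 applies (level before this adjustment is 15 < 20, so +4): 15 + 4 = 19.
A6 applies: 19 + 4 = 23.
A7 does not apply.
A8 applies (level before this adjustment is 23 ≥ 18, so +2): 23 + 2 = 25.
Final offense level: 25.
Criminal history: 2 prior points → Category Minimal (0-2).
Level 25 falls in the 21-25 band.
Grid: Level 21-25 × Category Minimal = 1560-1920 days.

1560-1920 days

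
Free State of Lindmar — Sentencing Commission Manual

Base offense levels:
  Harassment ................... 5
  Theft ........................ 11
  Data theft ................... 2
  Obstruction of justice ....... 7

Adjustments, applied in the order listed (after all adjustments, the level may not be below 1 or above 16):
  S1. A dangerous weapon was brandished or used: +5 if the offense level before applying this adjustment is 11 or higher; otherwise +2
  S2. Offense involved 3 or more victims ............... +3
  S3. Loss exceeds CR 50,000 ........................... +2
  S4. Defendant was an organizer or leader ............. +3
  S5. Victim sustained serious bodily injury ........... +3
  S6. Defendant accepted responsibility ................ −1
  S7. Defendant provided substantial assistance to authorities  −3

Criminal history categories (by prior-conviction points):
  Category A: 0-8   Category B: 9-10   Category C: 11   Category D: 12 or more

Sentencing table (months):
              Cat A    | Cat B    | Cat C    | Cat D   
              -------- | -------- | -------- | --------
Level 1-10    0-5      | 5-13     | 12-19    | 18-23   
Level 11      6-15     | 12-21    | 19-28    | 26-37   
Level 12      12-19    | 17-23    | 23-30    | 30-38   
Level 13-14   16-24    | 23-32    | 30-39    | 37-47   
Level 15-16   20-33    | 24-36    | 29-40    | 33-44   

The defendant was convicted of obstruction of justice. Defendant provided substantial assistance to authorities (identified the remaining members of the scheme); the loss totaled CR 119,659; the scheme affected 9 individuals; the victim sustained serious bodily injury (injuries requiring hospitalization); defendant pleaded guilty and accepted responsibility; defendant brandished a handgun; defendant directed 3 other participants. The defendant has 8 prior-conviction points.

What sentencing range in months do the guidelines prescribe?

20-33 months

Base offense level for obstruction of justice: 7.
S1 applies (level before this adjustment is 7 < 11, so +2): 7 + 2 = 9.
S2 applies: 9 + 3 = 12.
S3 applies: 12 + 2 = 14.
S4 applies: 14 + 3 = 17.
S5 applies: 17 + 3 = 20.
S6 applies: 20 − 1 = 19.
S7 applies: 19 − 3 = 16.
Final offense level: 16.
Criminal history: 8 prior points → Category A (0-8).
Level 16 falls in the 15-16 band.
Grid: Level 15-16 × Category A = 20-33 months.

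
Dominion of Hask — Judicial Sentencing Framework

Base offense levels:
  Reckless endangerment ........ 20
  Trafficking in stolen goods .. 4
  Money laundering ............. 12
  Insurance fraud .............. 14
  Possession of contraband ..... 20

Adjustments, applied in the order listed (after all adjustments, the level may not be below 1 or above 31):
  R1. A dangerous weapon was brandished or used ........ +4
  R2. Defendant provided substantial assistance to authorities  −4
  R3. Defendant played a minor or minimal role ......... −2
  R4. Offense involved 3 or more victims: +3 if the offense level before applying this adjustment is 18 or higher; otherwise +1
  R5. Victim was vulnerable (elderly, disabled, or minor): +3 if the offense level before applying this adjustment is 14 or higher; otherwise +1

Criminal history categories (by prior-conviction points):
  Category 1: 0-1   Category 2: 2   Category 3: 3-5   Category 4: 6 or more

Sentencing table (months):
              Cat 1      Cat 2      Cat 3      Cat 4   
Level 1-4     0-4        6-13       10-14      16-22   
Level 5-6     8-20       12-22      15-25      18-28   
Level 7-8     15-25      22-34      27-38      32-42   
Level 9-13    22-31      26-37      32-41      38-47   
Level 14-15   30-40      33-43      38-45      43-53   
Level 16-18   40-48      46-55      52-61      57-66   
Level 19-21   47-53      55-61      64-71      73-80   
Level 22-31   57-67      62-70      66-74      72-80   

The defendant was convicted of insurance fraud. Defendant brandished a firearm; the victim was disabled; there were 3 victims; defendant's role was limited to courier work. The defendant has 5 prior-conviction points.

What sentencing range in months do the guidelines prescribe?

64-71 months

Base offense level for insurance fraud: 14.
R1 applies: 14 + 4 = 18.
R3 applies: 18 − 2 = 16.
R4 applies (level before this adjustment is 16 < 18, so +1): 16 + 1 = 17.
R5 applies (level before this adjustment is 17 ≥ 14, so +3): 17 + 3 = 20.
Final offense level: 20.
Criminal history: 5 prior points → Category 3 (3-5).
Level 20 falls in the 19-21 band.
Grid: Level 19-21 × Category 3 = 64-71 months.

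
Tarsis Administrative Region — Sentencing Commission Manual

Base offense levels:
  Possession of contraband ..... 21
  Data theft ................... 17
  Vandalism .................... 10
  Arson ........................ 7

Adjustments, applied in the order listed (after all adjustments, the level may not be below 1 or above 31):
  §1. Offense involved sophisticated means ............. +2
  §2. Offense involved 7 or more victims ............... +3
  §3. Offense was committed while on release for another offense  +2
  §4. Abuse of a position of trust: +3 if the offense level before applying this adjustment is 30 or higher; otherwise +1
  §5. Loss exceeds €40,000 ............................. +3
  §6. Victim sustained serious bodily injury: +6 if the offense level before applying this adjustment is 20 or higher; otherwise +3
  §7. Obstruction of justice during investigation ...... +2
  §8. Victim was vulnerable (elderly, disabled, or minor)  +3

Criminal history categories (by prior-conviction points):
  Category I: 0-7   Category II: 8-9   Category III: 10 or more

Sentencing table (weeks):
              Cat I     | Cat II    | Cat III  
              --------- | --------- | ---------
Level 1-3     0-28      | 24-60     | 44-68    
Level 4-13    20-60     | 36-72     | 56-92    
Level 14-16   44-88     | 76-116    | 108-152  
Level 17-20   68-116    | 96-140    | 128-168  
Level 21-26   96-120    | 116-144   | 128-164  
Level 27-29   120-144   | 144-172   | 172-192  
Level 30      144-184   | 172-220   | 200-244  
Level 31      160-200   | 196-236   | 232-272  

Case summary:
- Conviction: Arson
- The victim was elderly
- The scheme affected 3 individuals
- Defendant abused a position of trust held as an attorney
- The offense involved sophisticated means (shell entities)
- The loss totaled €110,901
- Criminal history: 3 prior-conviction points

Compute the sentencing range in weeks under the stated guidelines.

Base offense level for arson: 7.
§1 applies: 7 + 2 = 9.
§2 does not apply.
§4 applies (level before this adjustment is 9 < 30, so +1): 9 + 1 = 10.
§5 applies: 10 + 3 = 13.
§7 does not apply.
§8 applies: 13 + 3 = 16.
Final offense level: 16.
Criminal history: 3 prior points → Category I (0-7).
Level 16 falls in the 14-16 band.
Grid: Level 14-16 × Category I = 44-88 weeks.

44-88 weeks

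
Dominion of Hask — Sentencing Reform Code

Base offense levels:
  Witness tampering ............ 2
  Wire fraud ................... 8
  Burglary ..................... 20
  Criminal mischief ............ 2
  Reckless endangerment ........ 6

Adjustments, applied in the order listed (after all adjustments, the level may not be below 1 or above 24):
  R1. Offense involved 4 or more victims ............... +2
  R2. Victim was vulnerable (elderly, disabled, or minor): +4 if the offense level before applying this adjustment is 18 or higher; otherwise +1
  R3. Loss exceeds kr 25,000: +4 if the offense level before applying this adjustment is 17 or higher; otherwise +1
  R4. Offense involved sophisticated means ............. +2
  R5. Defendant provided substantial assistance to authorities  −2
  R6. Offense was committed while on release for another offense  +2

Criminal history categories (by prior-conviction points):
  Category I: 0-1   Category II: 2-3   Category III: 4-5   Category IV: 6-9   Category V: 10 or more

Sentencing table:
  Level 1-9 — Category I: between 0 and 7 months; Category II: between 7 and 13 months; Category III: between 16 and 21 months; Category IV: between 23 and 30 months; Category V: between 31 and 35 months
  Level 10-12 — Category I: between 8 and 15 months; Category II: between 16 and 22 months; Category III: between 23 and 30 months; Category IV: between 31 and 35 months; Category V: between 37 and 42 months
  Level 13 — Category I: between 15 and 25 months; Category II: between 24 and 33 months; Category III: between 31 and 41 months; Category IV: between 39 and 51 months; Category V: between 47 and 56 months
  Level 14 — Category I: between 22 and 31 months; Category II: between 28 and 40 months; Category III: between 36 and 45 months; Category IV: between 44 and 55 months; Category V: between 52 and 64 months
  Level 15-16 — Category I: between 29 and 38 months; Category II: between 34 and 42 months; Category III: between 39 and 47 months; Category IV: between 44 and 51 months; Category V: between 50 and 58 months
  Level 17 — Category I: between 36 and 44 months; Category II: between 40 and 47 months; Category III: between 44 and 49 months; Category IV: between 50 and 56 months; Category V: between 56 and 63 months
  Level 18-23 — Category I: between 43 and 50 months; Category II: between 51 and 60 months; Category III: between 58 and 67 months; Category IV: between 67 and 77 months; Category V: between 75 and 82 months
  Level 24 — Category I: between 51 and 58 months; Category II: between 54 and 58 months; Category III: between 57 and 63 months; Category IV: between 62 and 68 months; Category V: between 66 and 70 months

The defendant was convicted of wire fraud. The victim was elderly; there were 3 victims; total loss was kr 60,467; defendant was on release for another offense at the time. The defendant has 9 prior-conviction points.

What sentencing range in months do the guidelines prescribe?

Base offense level for wire fraud: 8.
R1 does not apply.
R2 applies (level before this adjustment is 8 < 18, so +1): 8 + 1 = 9.
R3 applies (level before this adjustment is 9 < 17, so +1): 9 + 1 = 10.
R4 does not apply.
R6 applies: 10 + 2 = 12.
Final offense level: 12.
Criminal history: 9 prior points → Category IV (6-9).
Level 12 falls in the 10-12 band.
Grid: Level 10-12 × Category IV = 31-35 months.

31-35 months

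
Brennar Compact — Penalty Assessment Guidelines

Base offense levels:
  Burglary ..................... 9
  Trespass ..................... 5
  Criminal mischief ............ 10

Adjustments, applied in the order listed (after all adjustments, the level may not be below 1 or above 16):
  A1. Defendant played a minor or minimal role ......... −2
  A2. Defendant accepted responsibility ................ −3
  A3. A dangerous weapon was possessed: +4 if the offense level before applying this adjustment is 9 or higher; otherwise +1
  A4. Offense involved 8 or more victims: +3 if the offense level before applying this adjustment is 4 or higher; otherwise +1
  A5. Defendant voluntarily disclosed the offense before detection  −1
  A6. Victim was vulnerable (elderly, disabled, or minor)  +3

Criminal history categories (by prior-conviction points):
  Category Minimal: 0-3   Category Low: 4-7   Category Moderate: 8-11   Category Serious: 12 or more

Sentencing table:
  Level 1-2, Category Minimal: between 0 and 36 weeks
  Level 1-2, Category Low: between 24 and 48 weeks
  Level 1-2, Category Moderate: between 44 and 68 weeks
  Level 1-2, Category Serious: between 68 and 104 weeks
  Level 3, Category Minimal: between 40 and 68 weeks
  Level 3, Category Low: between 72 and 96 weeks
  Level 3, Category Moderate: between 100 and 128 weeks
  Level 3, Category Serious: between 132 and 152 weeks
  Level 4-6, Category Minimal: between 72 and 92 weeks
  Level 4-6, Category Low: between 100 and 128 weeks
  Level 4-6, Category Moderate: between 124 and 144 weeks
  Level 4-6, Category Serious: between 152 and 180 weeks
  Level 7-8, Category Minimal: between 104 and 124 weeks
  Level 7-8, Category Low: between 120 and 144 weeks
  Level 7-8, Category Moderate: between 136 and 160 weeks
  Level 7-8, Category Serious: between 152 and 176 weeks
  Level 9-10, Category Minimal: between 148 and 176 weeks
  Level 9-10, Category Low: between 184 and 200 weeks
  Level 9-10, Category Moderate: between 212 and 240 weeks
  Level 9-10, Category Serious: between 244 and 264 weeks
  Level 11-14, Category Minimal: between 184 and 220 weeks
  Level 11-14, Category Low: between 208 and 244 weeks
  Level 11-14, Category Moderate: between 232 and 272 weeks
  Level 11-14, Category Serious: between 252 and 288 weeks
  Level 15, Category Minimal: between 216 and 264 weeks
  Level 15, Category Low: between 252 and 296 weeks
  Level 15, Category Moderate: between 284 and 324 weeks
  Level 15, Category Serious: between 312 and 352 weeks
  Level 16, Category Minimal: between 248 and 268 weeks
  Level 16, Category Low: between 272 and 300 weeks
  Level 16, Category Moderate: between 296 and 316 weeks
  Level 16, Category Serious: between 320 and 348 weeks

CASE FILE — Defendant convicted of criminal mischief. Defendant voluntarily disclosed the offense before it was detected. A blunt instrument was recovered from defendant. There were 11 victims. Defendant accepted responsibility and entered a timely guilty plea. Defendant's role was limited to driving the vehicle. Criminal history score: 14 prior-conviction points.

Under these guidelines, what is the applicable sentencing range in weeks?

152-176 weeks

Base offense level for criminal mischief: 10.
A1 applies: 10 − 2 = 8.
A2 applies: 8 − 3 = 5.
A3 applies (level before this adjustment is 5 < 9, so +1): 5 + 1 = 6.
A4 applies (level before this adjustment is 6 ≥ 4, so +3): 6 + 3 = 9.
A5 applies: 9 − 1 = 8.
A6 does not apply.
Final offense level: 8.
Criminal history: 14 prior points → Category Serious (12+).
Level 8 falls in the 7-8 band.
Grid: Level 7-8 × Category Serious = 152-176 weeks.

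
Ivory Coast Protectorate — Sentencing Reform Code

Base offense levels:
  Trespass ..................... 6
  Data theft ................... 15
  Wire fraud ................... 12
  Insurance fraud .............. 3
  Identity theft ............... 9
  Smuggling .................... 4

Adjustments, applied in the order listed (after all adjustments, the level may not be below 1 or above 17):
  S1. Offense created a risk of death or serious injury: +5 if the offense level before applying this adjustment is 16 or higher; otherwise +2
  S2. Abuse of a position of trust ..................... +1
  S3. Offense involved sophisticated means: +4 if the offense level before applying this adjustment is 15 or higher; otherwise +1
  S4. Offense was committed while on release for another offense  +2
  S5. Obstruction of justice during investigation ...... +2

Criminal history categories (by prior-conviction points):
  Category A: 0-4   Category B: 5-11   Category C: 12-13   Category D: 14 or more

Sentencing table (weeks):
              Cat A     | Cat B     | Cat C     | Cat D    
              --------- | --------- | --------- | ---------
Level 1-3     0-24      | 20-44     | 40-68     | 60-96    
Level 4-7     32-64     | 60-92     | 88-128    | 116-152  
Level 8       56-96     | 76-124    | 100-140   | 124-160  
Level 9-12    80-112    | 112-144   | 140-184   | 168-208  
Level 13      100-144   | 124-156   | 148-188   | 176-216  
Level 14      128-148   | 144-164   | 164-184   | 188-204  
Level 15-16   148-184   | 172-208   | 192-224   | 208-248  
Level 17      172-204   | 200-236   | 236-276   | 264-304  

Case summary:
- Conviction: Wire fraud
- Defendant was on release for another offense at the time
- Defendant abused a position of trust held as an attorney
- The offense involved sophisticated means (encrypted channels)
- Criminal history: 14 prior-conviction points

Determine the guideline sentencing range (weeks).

Base offense level for wire fraud: 12.
S1 does not apply.
S2 applies: 12 + 1 = 13.
S3 applies (level before this adjustment is 13 < 15, so +1): 13 + 1 = 14.
S4 applies: 14 + 2 = 16.
S5 does not apply.
Final offense level: 16.
Criminal history: 14 prior points → Category D (14+).
Level 16 falls in the 15-16 band.
Grid: Level 15-16 × Category D = 208-248 weeks.

208-248 weeks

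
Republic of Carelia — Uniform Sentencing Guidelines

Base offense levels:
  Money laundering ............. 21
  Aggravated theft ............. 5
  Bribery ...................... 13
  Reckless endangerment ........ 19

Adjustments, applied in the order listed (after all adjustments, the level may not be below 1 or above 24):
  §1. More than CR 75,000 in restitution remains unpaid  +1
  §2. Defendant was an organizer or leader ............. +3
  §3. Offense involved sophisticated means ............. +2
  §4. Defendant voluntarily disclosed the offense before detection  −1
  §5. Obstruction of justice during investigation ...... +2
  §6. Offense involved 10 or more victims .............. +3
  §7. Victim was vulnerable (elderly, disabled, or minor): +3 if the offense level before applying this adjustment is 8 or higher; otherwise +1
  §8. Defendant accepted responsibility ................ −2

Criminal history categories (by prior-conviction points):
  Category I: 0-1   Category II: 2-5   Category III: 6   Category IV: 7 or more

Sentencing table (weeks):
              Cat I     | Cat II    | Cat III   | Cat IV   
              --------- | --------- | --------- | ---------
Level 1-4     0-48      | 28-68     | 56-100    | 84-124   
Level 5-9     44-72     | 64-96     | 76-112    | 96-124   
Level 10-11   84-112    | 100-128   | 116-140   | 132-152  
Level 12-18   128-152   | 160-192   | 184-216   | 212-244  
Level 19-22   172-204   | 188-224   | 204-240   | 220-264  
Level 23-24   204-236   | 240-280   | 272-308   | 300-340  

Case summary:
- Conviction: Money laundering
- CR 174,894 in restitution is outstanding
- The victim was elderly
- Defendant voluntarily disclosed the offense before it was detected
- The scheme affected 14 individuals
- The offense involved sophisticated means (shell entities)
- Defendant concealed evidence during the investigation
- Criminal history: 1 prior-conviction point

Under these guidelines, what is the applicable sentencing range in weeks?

Base offense level for money laundering: 21.
§1 applies: 21 + 1 = 22.
§3 applies: 22 + 2 = 24.
§4 applies: 24 − 1 = 23.
§5 applies: 23 + 2 = 25.
§6 applies: 25 + 3 = 28.
§7 applies (level before this adjustment is 28 ≥ 8, so +3): 28 + 3 = 31.
Level 31 exceeds the maximum of 24; capped at 24.
Final offense level: 24.
Criminal history: 1 prior point → Category I (0-1).
Level 24 falls in the 23-24 band.
Grid: Level 23-24 × Category I = 204-236 weeks.

204-236 weeks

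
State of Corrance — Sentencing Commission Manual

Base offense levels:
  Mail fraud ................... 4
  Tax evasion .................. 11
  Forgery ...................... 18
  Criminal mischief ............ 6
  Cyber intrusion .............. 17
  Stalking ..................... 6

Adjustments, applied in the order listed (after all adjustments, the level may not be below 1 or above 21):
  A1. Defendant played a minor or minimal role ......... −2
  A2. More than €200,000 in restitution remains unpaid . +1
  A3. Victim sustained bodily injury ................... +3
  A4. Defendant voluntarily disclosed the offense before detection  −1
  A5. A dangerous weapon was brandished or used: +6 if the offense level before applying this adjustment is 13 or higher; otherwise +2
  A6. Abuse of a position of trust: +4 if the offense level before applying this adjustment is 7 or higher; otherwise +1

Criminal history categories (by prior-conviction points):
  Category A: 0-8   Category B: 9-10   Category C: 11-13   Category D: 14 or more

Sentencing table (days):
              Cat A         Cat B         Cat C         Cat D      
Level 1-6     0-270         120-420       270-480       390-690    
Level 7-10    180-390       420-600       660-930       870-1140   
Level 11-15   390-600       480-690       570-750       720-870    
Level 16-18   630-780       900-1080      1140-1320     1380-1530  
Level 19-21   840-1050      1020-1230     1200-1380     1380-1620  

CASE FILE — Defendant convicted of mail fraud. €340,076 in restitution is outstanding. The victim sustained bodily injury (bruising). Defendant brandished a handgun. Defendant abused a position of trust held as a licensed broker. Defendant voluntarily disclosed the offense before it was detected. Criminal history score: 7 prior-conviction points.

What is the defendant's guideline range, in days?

Base offense level for mail fraud: 4.
A1 does not apply.
A2 applies: 4 + 1 = 5.
A3 applies: 5 + 3 = 8.
A4 applies: 8 − 1 = 7.
A5 applies (level before this adjustment is 7 < 13, so +2): 7 + 2 = 9.
A6 applies (level before this adjustment is 9 ≥ 7, so +4): 9 + 4 = 13.
Final offense level: 13.
Criminal history: 7 prior points → Category A (0-8).
Level 13 falls in the 11-15 band.
Grid: Level 11-15 × Category A = 390-600 days.

390-600 days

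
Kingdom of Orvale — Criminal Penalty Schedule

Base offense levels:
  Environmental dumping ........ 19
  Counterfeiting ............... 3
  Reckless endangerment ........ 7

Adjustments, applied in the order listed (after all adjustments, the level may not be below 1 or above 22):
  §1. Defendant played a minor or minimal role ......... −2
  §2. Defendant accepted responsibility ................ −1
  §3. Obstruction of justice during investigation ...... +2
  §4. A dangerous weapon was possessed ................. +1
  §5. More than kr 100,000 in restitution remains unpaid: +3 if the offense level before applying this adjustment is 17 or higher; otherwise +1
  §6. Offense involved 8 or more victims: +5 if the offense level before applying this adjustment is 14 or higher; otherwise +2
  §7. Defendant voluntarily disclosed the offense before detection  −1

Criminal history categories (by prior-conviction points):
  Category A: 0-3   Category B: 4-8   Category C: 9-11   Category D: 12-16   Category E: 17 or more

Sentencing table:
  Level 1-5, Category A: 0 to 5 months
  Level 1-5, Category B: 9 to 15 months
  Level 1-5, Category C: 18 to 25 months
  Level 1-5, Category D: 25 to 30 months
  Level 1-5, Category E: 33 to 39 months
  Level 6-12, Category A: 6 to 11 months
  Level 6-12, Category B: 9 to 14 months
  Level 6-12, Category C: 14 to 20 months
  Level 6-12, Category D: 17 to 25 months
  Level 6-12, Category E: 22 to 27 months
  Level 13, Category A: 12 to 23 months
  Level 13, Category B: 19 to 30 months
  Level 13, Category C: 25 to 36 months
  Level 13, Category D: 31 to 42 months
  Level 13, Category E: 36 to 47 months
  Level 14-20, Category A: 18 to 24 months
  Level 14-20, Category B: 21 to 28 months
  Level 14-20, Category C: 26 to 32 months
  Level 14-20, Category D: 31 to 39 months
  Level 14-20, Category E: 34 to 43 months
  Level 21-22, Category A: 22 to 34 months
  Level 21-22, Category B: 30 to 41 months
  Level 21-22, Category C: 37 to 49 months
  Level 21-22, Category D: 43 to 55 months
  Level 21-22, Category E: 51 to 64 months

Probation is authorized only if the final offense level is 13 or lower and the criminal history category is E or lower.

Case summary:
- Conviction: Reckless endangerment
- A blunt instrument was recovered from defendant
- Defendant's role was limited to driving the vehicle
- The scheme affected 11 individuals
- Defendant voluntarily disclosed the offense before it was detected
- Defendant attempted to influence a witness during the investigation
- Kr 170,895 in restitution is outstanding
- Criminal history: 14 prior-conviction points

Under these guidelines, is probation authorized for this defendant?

Yes

Base offense level for reckless endangerment: 7.
§1 applies: 7 − 2 = 5.
§3 applies: 5 + 2 = 7.
§4 applies: 7 + 1 = 8.
§5 applies (level before this adjustment is 8 < 17, so +1): 8 + 1 = 9.
§6 applies (level before this adjustment is 9 < 14, so +2): 9 + 2 = 11.
§7 applies: 11 − 1 = 10.
Final offense level: 10.
Criminal history: 14 prior points → Category D (12-16).
Level 10 falls in the 6-12 band.
Grid: Level 6-12 × Category D = 17-25 months.
Probation check: level 10 ≤ 13 and category D ≤ E → eligible.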